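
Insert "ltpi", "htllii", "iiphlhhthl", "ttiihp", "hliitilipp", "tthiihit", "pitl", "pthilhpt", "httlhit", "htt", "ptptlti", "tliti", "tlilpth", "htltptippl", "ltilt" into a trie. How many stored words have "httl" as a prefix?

1

Walk to "httl"; the words in its subtree are exactly those with that prefix.
Matches: "httlhit"
Count: 1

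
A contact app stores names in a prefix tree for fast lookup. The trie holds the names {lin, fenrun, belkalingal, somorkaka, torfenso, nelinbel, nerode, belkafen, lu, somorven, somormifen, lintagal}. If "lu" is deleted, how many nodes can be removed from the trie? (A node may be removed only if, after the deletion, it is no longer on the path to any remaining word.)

1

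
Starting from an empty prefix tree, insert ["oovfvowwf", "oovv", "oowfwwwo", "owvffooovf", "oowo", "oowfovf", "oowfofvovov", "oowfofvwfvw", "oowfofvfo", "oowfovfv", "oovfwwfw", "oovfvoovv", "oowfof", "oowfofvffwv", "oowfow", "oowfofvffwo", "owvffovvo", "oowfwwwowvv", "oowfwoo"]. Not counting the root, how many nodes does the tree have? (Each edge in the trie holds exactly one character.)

Count nodes per top-level branch (shared prefixes stored once):
  'o'-branch (oovfvoovv, oovfvowwf, oovfwwfw, oovv, oowfof, oowfofvffwo, oowfofvffwv, oowfofvfo, oowfofvovov, oowfofvwfvw, oowfovf, oowfovfv, oowfow, oowfwoo, oowfwwwo, oowfwwwowvv, oowo, owvffooovf, owvffovvo): 62 nodes
Sum: 62

62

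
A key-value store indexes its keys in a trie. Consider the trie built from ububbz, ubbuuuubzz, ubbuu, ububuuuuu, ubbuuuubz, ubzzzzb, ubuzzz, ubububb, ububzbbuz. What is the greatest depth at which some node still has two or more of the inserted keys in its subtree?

Equivalently: take the maximum, over all pairs, of their longest common prefix length.
"ubbuuuubz" and "ubbuuuubzz" agree on "ubbuuuubz" (9 characters) before diverging; nothing deeper is shared.
Longest shared-prefix length: 9

9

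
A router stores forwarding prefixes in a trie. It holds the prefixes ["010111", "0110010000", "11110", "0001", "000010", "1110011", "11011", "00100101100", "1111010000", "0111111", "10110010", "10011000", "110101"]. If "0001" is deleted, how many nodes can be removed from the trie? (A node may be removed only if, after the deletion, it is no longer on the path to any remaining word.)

After clearing the end-marker at "0001", prune upward until reaching a node still needed by another word.
The suffix "1" (1 node) is used only by "0001"; the node for "000" still has the child "0", so pruning stops there.
Nodes removed: 1

1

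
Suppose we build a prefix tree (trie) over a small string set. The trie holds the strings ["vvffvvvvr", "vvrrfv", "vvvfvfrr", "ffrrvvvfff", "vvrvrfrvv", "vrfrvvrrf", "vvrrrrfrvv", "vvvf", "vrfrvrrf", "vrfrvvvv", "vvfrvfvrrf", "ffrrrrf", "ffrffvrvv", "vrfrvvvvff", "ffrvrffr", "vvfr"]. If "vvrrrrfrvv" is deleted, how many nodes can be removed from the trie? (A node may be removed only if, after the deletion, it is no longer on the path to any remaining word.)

6

Walk "vvrrrrfrvv" from the leaf back toward the root, removing each node that no remaining word uses.
The suffix "rrfrvv" (6 nodes) is used only by "vvrrrrfrvv"; the node for "vvrr" still has the child "f", so pruning stops there.
Nodes removed: 6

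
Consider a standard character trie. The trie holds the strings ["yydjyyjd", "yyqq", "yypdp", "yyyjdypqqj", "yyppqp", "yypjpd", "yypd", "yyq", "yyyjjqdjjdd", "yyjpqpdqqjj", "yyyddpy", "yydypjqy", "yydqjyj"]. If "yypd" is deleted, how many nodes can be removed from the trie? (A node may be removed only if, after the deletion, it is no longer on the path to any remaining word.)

0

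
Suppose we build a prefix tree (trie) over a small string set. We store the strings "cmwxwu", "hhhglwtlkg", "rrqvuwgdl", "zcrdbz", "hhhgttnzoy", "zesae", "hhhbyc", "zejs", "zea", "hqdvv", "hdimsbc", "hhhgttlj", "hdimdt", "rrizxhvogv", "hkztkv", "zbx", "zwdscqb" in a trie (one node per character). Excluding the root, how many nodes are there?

82

For each word, the new-node count is its length minus the longest prefix already in the trie:
  "cmwxwu" → 6 new (c, m, w, x, w, u)
  "hhhglwtlkg" → 10 new (h, h, h, g, l, w, t, l, k, g)
  "rrqvuwgdl" → 9 new (r, r, q, v, u, w, g, d, l)
  "zcrdbz" → 6 new (z, c, r, d, b, z)
  "hhhgttnzoy" → prefix "hhhg" already present; 6 new (t, t, n, z, o, y)
  "zesae" → prefix "z" already present; 4 new (e, s, a, e)
  "hhhbyc" → prefix "hhh" already present; 3 new (b, y, c)
  "zejs" → prefix "ze" already present; 2 new (j, s)
  "zea" → prefix "ze" already present; 1 new (a)
  "hqdvv" → prefix "h" already present; 4 new (q, d, v, v)
  "hdimsbc" → prefix "h" already present; 6 new (d, i, m, s, b, c)
  "hhhgttlj" → prefix "hhhgtt" already present; 2 new (l, j)
  "hdimdt" → prefix "hdim" already present; 2 new (d, t)
  "rrizxhvogv" → prefix "rr" already present; 8 new (i, z, x, h, v, o, g, v)
  "hkztkv" → prefix "h" already present; 5 new (k, z, t, k, v)
  "zbx" → prefix "z" already present; 2 new (b, x)
  "zwdscqb" → prefix "z" already present; 6 new (w, d, s, c, q, b)
Total nodes = 6 + 10 + 9 + 6 + 6 + 4 + 3 + 2 + 1 + 4 + 6 + 2 + 2 + 8 + 5 + 2 + 6 = 82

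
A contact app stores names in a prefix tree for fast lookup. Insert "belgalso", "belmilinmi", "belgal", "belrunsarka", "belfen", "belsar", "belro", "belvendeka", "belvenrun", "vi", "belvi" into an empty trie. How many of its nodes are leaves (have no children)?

A leaf is a node with no children — equivalently, the end of a word that is not a proper prefix of any other stored word.
Those words: "belfen", "belgalso", "belmilinmi", "belro", "belrunsarka", "belsar", "belvendeka", "belvenrun", "belvi", "vi"
Leaf count: 10

10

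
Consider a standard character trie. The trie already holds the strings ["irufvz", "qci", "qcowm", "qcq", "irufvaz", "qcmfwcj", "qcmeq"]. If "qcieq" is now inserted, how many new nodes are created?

"qci" is already a path in the trie; the remaining "eq" must be added.
New nodes needed: |"qcieq"| − 3 = 5 − 3 = 2.

2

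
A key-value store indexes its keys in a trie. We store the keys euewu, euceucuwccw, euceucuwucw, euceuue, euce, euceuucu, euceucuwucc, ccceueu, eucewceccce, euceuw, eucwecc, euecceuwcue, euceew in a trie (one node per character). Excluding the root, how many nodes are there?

51

Count nodes per top-level branch (shared prefixes stored once):
  'c'-branch (ccceueu): 7 nodes
  'e'-branch (euce, euceew, euceucuwccw, euceucuwucc, euceucuwucw, euceuucu, euceuue, euceuw, eucewceccce, eucwecc, euecceuwcue, euewu): 44 nodes
Sum: 51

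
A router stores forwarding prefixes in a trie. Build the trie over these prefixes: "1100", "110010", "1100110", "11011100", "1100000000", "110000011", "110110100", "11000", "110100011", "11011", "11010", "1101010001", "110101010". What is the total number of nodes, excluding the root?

Insert word by word; a character creates a node only if that edge doesn't already exist:
  "1100" → 4 new (1, 1, 0, 0)
  "110010" → prefix "1100" already present; 2 new (1, 0)
  "1100110" → prefix "11001" already present; 2 new (1, 0)
  "11011100" → prefix "110" already present; 5 new (1, 1, 1, 0, 0)
  "1100000000" → prefix "1100" already present; 6 new (0, 0, 0, 0, 0, 0)
  "110000011" → prefix "1100000" already present; 2 new (1, 1)
  "110110100" → prefix "11011" already present; 4 new (0, 1, 0, 0)
  "11000" → prefix "11000" already present; 0 new (none)
  "110100011" → prefix "1101" already present; 5 new (0, 0, 0, 1, 1)
  "11011" → prefix "11011" already present; 0 new (none)
  "11010" → prefix "11010" already present; 0 new (none)
  "1101010001" → prefix "11010" already present; 5 new (1, 0, 0, 0, 1)
  "110101010" → prefix "1101010" already present; 2 new (1, 0)
Total nodes = 4 + 2 + 2 + 5 + 6 + 2 + 4 + 0 + 5 + 0 + 0 + 5 + 2 = 37

37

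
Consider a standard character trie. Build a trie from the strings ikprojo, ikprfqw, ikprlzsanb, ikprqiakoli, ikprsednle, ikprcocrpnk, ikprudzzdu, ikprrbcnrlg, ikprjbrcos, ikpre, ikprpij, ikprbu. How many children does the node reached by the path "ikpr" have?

Follow the path "ikpr" to its node, then look at its outgoing edges.
Characters that immediately follow "ikpr" among the stored strings: {b, c, e, f, j, l, o, p, q, r, s, u}.
That node has 12 child edges.

12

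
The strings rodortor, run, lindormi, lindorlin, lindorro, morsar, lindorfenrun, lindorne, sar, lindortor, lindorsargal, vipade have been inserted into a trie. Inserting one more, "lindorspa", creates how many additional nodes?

"lindors" is already a path in the trie; the remaining "pa" must be added.
So 9 − 7 = 2 new nodes.

2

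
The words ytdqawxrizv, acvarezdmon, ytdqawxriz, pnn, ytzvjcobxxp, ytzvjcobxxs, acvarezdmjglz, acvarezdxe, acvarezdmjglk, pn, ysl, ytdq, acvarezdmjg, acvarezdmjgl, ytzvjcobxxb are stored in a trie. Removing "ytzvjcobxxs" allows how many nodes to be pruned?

1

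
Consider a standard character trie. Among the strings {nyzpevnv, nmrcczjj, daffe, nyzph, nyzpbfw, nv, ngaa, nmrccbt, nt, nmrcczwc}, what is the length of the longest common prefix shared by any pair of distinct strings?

Equivalently: take the maximum, over all pairs, of their longest common prefix length.
e.g. "nmrcczjj" and "nmrcczwc" share the prefix "nmrccz" of length 6; no pair shares a longer one.
Longest shared-prefix length: 6

6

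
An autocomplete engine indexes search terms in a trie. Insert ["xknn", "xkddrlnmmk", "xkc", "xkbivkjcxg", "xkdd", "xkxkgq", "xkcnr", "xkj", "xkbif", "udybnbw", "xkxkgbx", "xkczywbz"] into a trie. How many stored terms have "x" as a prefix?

Filter for entries beginning with "x":
Matches: "xkbif", "xkbivkjcxg", "xkc", "xkcnr", "xkczywbz", "xkdd", "xkddrlnmmk", "xkj", "xknn", "xkxkgbx", "xkxkgq"
Count: 11

11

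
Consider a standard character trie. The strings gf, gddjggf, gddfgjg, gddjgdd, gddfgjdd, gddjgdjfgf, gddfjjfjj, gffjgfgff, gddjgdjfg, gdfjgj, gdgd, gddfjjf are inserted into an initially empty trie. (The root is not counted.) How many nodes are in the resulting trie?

Count nodes per top-level branch (shared prefixes stored once):
  'g'-branch (gddfgjdd, gddfgjg, gddfjjf, gddfjjfjj, gddjgdd, gddjgdjfg, gddjgdjfgf, gddjggf, gdfjgj, gdgd, gf, gffjgfgff): 38 nodes
Sum: 38

38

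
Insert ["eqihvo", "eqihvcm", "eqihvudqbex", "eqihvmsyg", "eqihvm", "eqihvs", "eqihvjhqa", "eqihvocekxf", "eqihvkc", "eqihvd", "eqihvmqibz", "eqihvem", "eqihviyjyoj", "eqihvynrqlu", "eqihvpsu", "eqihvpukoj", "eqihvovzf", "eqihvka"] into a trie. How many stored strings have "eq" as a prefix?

Filter for entries beginning with "eq":
Matches: "eqihvcm", "eqihvd", "eqihvem", "eqihviyjyoj", "eqihvjhqa", "eqihvka", "eqihvkc", "eqihvm", "eqihvmqibz", "eqihvmsyg", "eqihvo", "eqihvocekxf", "eqihvovzf", "eqihvpsu", "eqihvpukoj", "eqihvs", "eqihvudqbex", "eqihvynrqlu"
Count: 18

18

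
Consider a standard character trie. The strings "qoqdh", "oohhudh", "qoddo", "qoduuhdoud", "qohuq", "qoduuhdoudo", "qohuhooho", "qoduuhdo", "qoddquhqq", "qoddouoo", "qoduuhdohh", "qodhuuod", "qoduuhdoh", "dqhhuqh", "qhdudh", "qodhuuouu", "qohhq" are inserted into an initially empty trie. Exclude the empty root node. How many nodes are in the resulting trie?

62

Count nodes per top-level branch (shared prefixes stored once):
  'd'-branch (dqhhuqh): 7 nodes
  'o'-branch (oohhudh): 7 nodes
  'q'-branch (qhdudh, qoddo, qoddouoo, qoddquhqq, qodhuuod, qodhuuouu, qoduuhdo, qoduuhdoh, qoduuhdohh, qoduuhdoud, qoduuhdoudo, qohhq, qohuhooho, qohuq, qoqdh): 48 nodes
Sum: 62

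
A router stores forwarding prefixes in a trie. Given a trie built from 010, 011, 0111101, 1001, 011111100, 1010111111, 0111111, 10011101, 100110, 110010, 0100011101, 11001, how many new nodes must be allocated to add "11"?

0

"11" is already a full path in the trie; only an end-marker is added.
No new nodes are needed: 0.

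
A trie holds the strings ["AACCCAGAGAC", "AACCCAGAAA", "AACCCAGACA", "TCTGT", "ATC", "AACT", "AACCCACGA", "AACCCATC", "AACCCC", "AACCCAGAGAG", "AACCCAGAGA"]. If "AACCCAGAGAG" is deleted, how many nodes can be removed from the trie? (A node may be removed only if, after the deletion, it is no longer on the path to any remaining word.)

1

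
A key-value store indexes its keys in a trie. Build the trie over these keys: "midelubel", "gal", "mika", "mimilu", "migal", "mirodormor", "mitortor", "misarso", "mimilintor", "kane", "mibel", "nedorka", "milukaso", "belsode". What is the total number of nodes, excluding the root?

Count nodes per top-level branch (shared prefixes stored once):
  'b'-branch (belsode): 7 nodes
  'g'-branch (gal): 3 nodes
  'k'-branch (kane): 4 nodes
  'm'-branch (mibel, midelubel, migal, mika, milukaso, mimilintor, mimilu, mirodormor, misarso, mitortor): 51 nodes
  'n'-branch (nedorka): 7 nodes
Sum: 72

72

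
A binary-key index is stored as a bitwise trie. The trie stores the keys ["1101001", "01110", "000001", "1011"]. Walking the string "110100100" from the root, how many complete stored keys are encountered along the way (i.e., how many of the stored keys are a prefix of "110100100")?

Walk "110100100" from the root; an end-of-word marker is hit whenever a stored word is a prefix of "110100100".
Prefixes of the query that are stored words: "1101001"
Count: 1

1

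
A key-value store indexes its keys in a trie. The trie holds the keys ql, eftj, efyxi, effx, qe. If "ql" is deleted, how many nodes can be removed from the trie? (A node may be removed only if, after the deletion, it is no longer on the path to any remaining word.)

A node on "ql"'s path can go only if nothing else ends at it or branches off below it.
The suffix "l" (1 node) is used only by "ql"; the node for "q" still has the child "e", so pruning stops there.
Nodes removed: 1

1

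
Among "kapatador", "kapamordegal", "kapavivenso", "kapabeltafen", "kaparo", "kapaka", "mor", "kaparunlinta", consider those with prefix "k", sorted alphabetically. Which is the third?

Words with prefix "k", in lexicographic order: "kapabeltafen", "kapaka", "kapamordegal", "kaparo", "kaparunlinta", "kapatador", "kapavivenso"
The 3rd is kapamordegal.

kapamordegal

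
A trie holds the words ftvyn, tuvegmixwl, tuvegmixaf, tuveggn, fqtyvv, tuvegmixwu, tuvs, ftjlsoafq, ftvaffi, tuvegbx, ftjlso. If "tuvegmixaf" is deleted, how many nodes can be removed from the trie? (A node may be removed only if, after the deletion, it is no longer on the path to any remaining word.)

2

After clearing the end-marker at "tuvegmixaf", prune upward until reaching a node still needed by another word.
The suffix "af" (2 nodes) is used only by "tuvegmixaf"; the node for "tuvegmix" still has the child "w", so pruning stops there.
Nodes removed: 2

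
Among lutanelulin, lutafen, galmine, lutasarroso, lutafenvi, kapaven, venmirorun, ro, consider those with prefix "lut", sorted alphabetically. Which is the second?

lutafenvi

Words with prefix "lut", in lexicographic order: "lutafen", "lutafenvi", "lutanelulin", "lutasarroso"
The 2nd is lutafenvi.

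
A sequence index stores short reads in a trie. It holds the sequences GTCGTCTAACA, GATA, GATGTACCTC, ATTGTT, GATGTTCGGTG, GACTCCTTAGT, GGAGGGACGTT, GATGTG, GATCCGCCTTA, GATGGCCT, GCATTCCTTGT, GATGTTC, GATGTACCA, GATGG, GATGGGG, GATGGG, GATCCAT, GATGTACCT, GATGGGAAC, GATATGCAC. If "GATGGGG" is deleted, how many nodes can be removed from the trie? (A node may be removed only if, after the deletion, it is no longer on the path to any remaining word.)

A node on "GATGGGG"'s path can go only if nothing else ends at it or branches off below it.
The suffix "G" (1 node) is used only by "GATGGGG"; the node for "GATGGG" still has the child "A", so pruning stops there.
Nodes removed: 1

1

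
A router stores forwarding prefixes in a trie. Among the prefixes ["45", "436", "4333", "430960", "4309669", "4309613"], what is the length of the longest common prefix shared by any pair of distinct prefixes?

5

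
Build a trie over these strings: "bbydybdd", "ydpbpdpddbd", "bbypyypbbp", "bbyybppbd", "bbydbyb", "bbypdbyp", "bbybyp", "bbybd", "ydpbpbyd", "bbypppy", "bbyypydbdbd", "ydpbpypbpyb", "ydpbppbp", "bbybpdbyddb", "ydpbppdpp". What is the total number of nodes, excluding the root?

75

Trace insertions, counting only characters that open a new branch:
  "bbydybdd" → 8 new (b, b, y, d, y, b, d, d)
  "ydpbpdpddbd" → 11 new (y, d, p, b, p, d, p, d, d, b, d)
  "bbypyypbbp" → prefix "bby" already present; 7 new (p, y, y, p, b, b, p)
  "bbyybppbd" → prefix "bby" already present; 6 new (y, b, p, p, b, d)
  "bbydbyb" → prefix "bbyd" already present; 3 new (b, y, b)
  "bbypdbyp" → prefix "bbyp" already present; 4 new (d, b, y, p)
  "bbybyp" → prefix "bby" already present; 3 new (b, y, p)
  "bbybd" → prefix "bbyb" already present; 1 new (d)
  "ydpbpbyd" → prefix "ydpbp" already present; 3 new (b, y, d)
  "bbypppy" → prefix "bbyp" already present; 3 new (p, p, y)
  "bbyypydbdbd" → prefix "bbyy" already present; 7 new (p, y, d, b, d, b, d)
  "ydpbpypbpyb" → prefix "ydpbp" already present; 6 new (y, p, b, p, y, b)
  "ydpbppbp" → prefix "ydpbp" already present; 3 new (p, b, p)
  "bbybpdbyddb" → prefix "bbyb" already present; 7 new (p, d, b, y, d, d, b)
  "ydpbppdpp" → prefix "ydpbpp" already present; 3 new (d, p, p)
Total nodes = 8 + 11 + 7 + 6 + 3 + 4 + 3 + 1 + 3 + 3 + 7 + 6 + 3 + 7 + 3 = 75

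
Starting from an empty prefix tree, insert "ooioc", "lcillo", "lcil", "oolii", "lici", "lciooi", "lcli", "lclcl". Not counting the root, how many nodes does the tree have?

Trie structure (* marks end of a word):
(root)
├─ l
│  ├─ c
│  │  ├─ i
│  │  │  ├─ l *
│  │  │  │  └─ l
│  │  │  │     └─ o *
│  │  │  └─ o
│  │  │     └─ o
│  │  │        └─ i *
│  │  └─ l
│  │     ├─ c
│  │     │  └─ l *
│  │     └─ i *
│  └─ i
│     └─ c
│        └─ i *
└─ o
   └─ o
      ├─ i
      │  └─ o
      │     └─ c *
      └─ l
         └─ i
            └─ i *
Counting every labelled node above: 24.

24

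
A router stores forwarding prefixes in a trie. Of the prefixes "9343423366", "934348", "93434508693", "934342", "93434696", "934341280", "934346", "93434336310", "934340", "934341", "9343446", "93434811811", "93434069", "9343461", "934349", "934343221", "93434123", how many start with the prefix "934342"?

2

Filter for entries beginning with "934342":
Words under "934342": 934342, 9343423366
Count: 2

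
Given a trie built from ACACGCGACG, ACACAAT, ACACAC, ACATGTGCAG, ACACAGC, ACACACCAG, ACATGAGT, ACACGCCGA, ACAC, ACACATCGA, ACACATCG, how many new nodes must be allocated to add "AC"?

Every character of "AC" already lies on an existing path (it is a prefix of some stored word).
No new nodes are needed: 0.

0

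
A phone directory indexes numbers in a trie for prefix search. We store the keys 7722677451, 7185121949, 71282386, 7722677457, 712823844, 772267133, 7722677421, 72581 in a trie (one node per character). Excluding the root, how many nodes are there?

Trie structure (* marks end of a word):
(root)
└─ 7
   ├─ 1
   │  ├─ 2
   │  │  └─ 8
   │  │     └─ 2
   │  │        └─ 3
   │  │           └─ 8
   │  │              ├─ 4
   │  │              │  └─ 4 *
   │  │              └─ 6 *
   │  └─ 8
   │     └─ 5
   │        └─ 1
   │           └─ 2
   │              └─ 1
   │                 └─ 9
   │                    └─ 4
   │                       └─ 9 *
   ├─ 2
   │  └─ 5
   │     └─ 8
   │        └─ 1 *
   └─ 7
      └─ 2
         └─ 2
            └─ 6
               └─ 7
                  ├─ 1
                  │  └─ 3
                  │     └─ 3 *
                  └─ 7
                     └─ 4
                        ├─ 2
                        │  └─ 1 *
                        └─ 5
                           ├─ 1 *
                           └─ 7 *
Counting every labelled node above: 37.

37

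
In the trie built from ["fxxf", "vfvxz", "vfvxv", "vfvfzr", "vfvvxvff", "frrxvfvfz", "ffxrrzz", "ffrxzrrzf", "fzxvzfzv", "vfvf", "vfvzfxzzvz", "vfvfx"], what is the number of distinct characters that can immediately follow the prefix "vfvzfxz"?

1

Walk "vfvzfxz" from the root, arriving at one node.
Characters that immediately follow "vfvzfxz" among the stored strings: {z}.
That node has 1 child edge.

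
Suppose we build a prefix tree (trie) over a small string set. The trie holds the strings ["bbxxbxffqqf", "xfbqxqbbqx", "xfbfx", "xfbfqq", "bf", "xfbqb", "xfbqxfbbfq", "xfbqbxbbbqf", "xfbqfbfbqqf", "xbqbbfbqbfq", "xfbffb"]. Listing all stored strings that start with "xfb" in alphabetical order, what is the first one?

Words with prefix "xfb", in lexicographic order: "xfbffb", "xfbfqq", "xfbfx", "xfbqb", "xfbqbxbbbqf", "xfbqfbfbqqf", "xfbqxfbbfq", "xfbqxqbbqx"
Position 1: xfbffb

xfbffb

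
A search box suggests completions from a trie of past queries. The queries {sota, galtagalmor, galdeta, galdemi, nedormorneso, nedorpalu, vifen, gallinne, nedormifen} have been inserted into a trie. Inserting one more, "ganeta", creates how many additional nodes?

"ga" is already a path in the trie; the remaining "neta" must be added.
New nodes needed: |"ganeta"| − 2 = 6 − 2 = 4.

4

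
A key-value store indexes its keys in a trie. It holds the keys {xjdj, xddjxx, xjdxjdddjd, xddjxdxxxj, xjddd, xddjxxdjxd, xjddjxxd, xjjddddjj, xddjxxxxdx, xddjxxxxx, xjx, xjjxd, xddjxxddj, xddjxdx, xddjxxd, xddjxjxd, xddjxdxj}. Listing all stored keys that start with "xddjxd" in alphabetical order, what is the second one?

xddjxdxj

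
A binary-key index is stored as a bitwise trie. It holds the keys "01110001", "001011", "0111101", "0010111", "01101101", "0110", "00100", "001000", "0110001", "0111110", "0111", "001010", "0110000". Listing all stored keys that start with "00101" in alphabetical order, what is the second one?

DFS of the "00101" subtree visits, in order: "001010", "001011", "0010111"
Position 2: 001011

001011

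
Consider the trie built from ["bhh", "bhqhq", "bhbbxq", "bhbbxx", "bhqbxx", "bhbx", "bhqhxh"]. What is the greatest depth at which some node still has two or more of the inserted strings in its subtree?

Equivalently: take the maximum, over all pairs, of their longest common prefix length.
"bhbbxq" and "bhbbxx" agree on "bhbbx" (5 characters) before diverging; nothing deeper is shared.
Longest shared-prefix length: 5

5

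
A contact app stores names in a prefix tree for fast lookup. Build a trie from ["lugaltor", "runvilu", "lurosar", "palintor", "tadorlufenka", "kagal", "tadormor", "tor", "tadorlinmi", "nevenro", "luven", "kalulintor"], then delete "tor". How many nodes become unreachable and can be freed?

2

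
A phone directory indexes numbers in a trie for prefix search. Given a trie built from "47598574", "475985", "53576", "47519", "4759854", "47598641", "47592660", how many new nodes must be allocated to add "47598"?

0

Every character of "47598" already lies on an existing path (it is a prefix of some stored word).
No new nodes are needed: 0.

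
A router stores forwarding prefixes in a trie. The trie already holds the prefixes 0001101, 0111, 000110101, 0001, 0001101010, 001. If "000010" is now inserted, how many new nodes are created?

3

The longest prefix of "000010" already in the trie is "000" (length 3).
So 6 − 3 = 3 new nodes.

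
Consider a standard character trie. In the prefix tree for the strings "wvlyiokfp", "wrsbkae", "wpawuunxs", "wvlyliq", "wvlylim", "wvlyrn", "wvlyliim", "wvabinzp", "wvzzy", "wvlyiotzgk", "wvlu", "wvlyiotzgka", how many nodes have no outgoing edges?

A leaf is a node with no children — equivalently, the end of a word that is not a proper prefix of any other stored word.
Those words: "wpawuunxs", "wrsbkae", "wvabinzp", "wvlu", "wvlyiokfp", "wvlyiotzgka", "wvlyliim", "wvlylim", "wvlyliq", "wvlyrn", "wvzzy"
Leaf count: 11

11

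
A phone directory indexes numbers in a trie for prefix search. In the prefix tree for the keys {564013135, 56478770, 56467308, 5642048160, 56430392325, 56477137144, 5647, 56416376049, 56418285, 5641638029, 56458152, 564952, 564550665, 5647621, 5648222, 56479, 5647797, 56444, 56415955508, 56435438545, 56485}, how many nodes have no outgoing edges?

20

A leaf is a node with no children — equivalently, the end of a word that is not a proper prefix of any other stored word.
Those words: "564013135", "56415955508", "56416376049", "5641638029", "56418285", "5642048160", "56430392325", "56435438545", "56444", "564550665", "56458152", "56467308", "5647621", "56477137144", "5647797", "56478770", "56479", "5648222", "56485", "564952"
Leaf count: 20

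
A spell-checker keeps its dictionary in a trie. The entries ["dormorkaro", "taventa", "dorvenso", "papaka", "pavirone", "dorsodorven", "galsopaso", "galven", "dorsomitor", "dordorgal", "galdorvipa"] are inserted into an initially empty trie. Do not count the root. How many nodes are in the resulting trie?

Count nodes per top-level branch (shared prefixes stored once):
  'd'-branch (dordorgal, dormorkaro, dorsodorven, dorsomitor, dorvenso): 34 nodes
  'g'-branch (galdorvipa, galsopaso, galven): 19 nodes
  'p'-branch (papaka, pavirone): 12 nodes
  't'-branch (taventa): 7 nodes
Sum: 72

72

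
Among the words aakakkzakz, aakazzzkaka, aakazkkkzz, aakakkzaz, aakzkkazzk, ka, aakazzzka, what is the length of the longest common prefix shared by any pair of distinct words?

9

Equivalently: take the maximum, over all pairs, of their longest common prefix length.
"aakazzzka" and "aakazzzkaka" agree on "aakazzzka" (9 characters) before diverging; nothing deeper is shared.
Longest shared-prefix length: 9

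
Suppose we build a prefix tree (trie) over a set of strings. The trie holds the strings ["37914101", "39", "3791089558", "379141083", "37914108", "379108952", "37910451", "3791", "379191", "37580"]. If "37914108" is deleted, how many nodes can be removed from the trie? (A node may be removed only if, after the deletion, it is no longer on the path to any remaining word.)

0

A node on "37914108"'s path can go only if nothing else ends at it or branches off below it.
Every node on "37914108" is still needed (e.g. by "379141083"), so nothing is freed.
Nodes removed: 0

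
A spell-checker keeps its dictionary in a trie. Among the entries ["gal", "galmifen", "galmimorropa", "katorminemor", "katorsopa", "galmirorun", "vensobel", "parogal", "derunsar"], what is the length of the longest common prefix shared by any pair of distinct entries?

Equivalently: take the maximum, over all pairs, of their longest common prefix length.
"galmifen" and "galmimorropa" agree on "galmi" (5 characters) before diverging; nothing deeper is shared.
Longest shared-prefix length: 5

5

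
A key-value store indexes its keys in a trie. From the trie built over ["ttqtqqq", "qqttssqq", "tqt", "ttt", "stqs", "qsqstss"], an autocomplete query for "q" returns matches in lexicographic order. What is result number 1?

Filter for "q…" and sort: "qqttssqq", "qsqstss"
The 1st is qqttssqq.

qqttssqq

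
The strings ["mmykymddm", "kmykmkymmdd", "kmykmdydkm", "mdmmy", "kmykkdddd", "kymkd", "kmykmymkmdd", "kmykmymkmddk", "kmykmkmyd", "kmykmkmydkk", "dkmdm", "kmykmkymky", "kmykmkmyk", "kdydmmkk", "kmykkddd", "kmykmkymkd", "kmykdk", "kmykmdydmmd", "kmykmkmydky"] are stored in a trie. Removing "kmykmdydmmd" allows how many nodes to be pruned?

A node on "kmykmdydmmd"'s path can go only if nothing else ends at it or branches off below it.
The suffix "mmd" (3 nodes) is used only by "kmykmdydmmd"; the node for "kmykmdyd" still has the child "k", so pruning stops there.
Nodes removed: 3

3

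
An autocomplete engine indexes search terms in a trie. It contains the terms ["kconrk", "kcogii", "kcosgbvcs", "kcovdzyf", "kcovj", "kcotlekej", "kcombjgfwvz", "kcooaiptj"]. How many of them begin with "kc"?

Walk to "kc"; the words in its subtree are exactly those with that prefix.
Words under "kc": kcogii, kcombjgfwvz, kconrk, kcooaiptj, kcosgbvcs, kcotlekej, kcovdzyf, kcovj
Count: 8

8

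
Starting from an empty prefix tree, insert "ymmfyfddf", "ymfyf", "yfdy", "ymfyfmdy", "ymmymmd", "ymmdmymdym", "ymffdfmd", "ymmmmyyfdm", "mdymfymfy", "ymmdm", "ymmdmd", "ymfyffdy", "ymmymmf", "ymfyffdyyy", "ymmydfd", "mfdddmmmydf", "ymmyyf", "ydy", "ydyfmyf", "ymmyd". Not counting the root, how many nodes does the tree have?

78

For each word, the new-node count is its length minus the longest prefix already in the trie:
  "ymmfyfddf" → 9 new (y, m, m, f, y, f, d, d, f)
  "ymfyf" → prefix "ym" already present; 3 new (f, y, f)
  "yfdy" → prefix "y" already present; 3 new (f, d, y)
  "ymfyfmdy" → prefix "ymfyf" already present; 3 new (m, d, y)
  "ymmymmd" → prefix "ymm" already present; 4 new (y, m, m, d)
  "ymmdmymdym" → prefix "ymm" already present; 7 new (d, m, y, m, d, y, m)
  "ymffdfmd" → prefix "ymf" already present; 5 new (f, d, f, m, d)
  "ymmmmyyfdm" → prefix "ymm" already present; 7 new (m, m, y, y, f, d, m)
  "mdymfymfy" → 9 new (m, d, y, m, f, y, m, f, y)
  "ymmdm" → prefix "ymmdm" already present; 0 new (none)
  "ymmdmd" → prefix "ymmdm" already present; 1 new (d)
  "ymfyffdy" → prefix "ymfyf" already present; 3 new (f, d, y)
  "ymmymmf" → prefix "ymmymm" already present; 1 new (f)
  "ymfyffdyyy" → prefix "ymfyffdy" already present; 2 new (y, y)
  "ymmydfd" → prefix "ymmy" already present; 3 new (d, f, d)
  "mfdddmmmydf" → prefix "m" already present; 10 new (f, d, d, d, m, m, m, y, d, f)
  "ymmyyf" → prefix "ymmy" already present; 2 new (y, f)
  "ydy" → prefix "y" already present; 2 new (d, y)
  "ydyfmyf" → prefix "ydy" already present; 4 new (f, m, y, f)
  "ymmyd" → prefix "ymmyd" already present; 0 new (none)
Total nodes = 9 + 3 + 3 + 3 + 4 + 7 + 5 + 7 + 9 + 0 + 1 + 3 + 1 + 2 + 3 + 10 + 2 + 2 + 4 + 0 = 78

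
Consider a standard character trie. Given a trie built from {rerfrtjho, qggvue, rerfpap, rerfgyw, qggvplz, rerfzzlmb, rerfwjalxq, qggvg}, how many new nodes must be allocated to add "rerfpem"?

"rerfp" is already a path in the trie; the remaining "em" must be added.
So 7 − 5 = 2 new nodes.

2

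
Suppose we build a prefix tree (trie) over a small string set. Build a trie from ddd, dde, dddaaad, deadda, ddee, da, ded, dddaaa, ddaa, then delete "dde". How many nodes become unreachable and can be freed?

0

Walk "dde" from the leaf back toward the root, removing each node that no remaining word uses.
Every node on "dde" is still needed (e.g. by "ddee"), so nothing is freed.
Nodes removed: 0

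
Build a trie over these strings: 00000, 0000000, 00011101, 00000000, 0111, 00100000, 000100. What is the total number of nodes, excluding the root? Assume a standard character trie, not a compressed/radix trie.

24

For each word, the new-node count is its length minus the longest prefix already in the trie:
  "00000" → 5 new (0, 0, 0, 0, 0)
  "0000000" → prefix "00000" already present; 2 new (0, 0)
  "00011101" → prefix "000" already present; 5 new (1, 1, 1, 0, 1)
  "00000000" → prefix "0000000" already present; 1 new (0)
  "0111" → prefix "0" already present; 3 new (1, 1, 1)
  "00100000" → prefix "00" already present; 6 new (1, 0, 0, 0, 0, 0)
  "000100" → prefix "0001" already present; 2 new (0, 0)
Total nodes = 5 + 2 + 5 + 1 + 3 + 6 + 2 = 24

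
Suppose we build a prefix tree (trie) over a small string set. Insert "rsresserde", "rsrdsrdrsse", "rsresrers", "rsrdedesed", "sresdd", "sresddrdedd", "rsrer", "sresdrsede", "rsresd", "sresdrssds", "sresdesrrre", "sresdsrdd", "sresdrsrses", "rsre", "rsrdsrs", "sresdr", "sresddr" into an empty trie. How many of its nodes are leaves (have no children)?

13

A leaf is a node with no children — equivalently, the end of a word that is not a proper prefix of any other stored word.
Those words: "rsrdedesed", "rsrdsrdrsse", "rsrdsrs", "rsrer", "rsresd", "rsresrers", "rsresserde", "sresddrdedd", "sresdesrrre", "sresdrsede", "sresdrsrses", "sresdrssds", "sresdsrdd"
Leaf count: 13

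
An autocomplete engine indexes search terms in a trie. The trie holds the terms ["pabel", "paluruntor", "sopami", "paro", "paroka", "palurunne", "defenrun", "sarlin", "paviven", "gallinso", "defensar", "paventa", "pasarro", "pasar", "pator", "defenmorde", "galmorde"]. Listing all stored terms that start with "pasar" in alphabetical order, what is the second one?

pasarro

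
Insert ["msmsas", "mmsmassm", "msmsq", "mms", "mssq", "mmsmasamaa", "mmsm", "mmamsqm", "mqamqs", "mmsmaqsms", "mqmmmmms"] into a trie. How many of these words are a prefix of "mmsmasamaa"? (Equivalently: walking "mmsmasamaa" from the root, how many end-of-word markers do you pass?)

3

Walk "mmsmasamaa" from the root; an end-of-word marker is hit whenever a stored word is a prefix of "mmsmasamaa".
Prefixes of the query that are stored words: "mms", "mmsm", "mmsmasamaa"
Count: 3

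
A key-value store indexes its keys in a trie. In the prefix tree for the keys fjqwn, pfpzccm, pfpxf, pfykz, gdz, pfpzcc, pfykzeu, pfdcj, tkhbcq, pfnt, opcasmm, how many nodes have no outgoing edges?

9

Leaves are exactly the stored words that no other stored word extends.
Those words: "fjqwn", "gdz", "opcasmm", "pfdcj", "pfnt", "pfpxf", "pfpzccm", "pfykzeu", "tkhbcq"
Leaf count: 9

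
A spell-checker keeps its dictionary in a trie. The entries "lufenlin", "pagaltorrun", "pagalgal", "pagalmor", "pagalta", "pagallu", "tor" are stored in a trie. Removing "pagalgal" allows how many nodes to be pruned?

3

Walk "pagalgal" from the leaf back toward the root, removing each node that no remaining word uses.
The suffix "gal" (3 nodes) is used only by "pagalgal"; the node for "pagal" still has the child "t", so pruning stops there.
Nodes removed: 3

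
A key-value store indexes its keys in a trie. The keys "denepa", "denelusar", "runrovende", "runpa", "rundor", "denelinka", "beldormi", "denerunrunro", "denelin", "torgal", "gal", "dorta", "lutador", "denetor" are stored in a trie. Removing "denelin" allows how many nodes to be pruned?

After clearing the end-marker at "denelin", prune upward until reaching a node still needed by another word.
Every node on "denelin" is still needed (e.g. by "denelinka"), so nothing is freed.
Nodes removed: 0

0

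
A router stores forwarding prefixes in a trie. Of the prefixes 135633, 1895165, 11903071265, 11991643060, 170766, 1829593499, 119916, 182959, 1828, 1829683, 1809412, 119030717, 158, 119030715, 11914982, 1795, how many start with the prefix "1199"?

Walk to "1199"; the words in its subtree are exactly those with that prefix.
Words under "1199": 119916, 11991643060
Count: 2

2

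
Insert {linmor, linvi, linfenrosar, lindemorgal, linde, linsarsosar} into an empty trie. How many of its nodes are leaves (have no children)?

A leaf is a node with no children — equivalently, the end of a word that is not a proper prefix of any other stored word.
Those words: "lindemorgal", "linfenrosar", "linmor", "linsarsosar", "linvi"
Leaf count: 5

5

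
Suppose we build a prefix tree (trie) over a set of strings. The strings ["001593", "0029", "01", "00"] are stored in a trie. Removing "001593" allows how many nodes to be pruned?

Walk "001593" from the leaf back toward the root, removing each node that no remaining word uses.
The suffix "1593" (4 nodes) is used only by "001593"; the node for "00" still has the child "2", so pruning stops there.
Nodes removed: 4

4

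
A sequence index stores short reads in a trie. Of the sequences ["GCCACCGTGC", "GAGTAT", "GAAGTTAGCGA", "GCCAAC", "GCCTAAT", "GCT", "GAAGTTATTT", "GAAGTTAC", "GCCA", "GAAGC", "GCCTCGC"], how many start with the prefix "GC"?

Walk to "GC"; the words in its subtree are exactly those with that prefix.
Words under "GC": GCCA, GCCAAC, GCCACCGTGC, GCCTAAT, GCCTCGC, GCT
Count: 6

6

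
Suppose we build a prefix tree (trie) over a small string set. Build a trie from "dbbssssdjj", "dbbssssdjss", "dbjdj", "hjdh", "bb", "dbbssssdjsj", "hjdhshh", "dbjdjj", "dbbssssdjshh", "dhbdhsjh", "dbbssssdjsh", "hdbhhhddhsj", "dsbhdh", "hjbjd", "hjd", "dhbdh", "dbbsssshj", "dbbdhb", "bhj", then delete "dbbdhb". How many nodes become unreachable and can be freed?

3

A node on "dbbdhb"'s path can go only if nothing else ends at it or branches off below it.
The suffix "dhb" (3 nodes) is used only by "dbbdhb"; the node for "dbb" still has the child "s", so pruning stops there.
Nodes removed: 3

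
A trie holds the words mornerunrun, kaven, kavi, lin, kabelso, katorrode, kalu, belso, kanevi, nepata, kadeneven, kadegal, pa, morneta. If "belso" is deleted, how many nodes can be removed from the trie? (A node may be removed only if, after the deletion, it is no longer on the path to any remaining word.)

Walk "belso" from the leaf back toward the root, removing each node that no remaining word uses.
No other word shares any prefix with "belso", so all 5 of its nodes go.
Nodes removed: 5

5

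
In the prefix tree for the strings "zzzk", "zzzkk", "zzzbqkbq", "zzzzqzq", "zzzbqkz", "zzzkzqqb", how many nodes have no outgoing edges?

5

Leaves are exactly the stored words that no other stored word extends.
Those words: "zzzbqkbq", "zzzbqkz", "zzzkk", "zzzkzqqb", "zzzzqzq"
Leaf count: 5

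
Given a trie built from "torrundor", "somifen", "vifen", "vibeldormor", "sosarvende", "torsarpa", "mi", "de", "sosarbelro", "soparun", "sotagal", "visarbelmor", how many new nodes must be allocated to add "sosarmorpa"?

5

"sosar" is already a path in the trie; the remaining "morpa" must be added.
Each of the 5 remaining characters creates one node.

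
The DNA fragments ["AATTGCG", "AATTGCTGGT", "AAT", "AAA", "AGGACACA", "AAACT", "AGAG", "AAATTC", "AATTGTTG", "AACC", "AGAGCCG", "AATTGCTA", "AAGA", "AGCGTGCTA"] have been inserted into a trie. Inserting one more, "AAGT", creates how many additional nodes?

1

The longest prefix of "AAGT" already in the trie is "AAG" (length 3).
New nodes needed: |"AAGT"| − 3 = 4 − 3 = 1.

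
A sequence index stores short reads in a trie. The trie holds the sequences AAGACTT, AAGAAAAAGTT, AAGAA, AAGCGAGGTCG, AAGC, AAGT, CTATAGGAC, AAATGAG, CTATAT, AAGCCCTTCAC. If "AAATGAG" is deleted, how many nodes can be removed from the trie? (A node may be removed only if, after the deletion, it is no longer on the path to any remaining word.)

5

Walk "AAATGAG" from the leaf back toward the root, removing each node that no remaining word uses.
The suffix "ATGAG" (5 nodes) is used only by "AAATGAG"; the node for "AA" still has the child "G", so pruning stops there.
Nodes removed: 5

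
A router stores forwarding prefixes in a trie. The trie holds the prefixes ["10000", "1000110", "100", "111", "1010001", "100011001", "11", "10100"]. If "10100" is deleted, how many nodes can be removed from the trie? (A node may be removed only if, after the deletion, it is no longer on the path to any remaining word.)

After clearing the end-marker at "10100", prune upward until reaching a node still needed by another word.
Every node on "10100" is still needed (e.g. by "1010001"), so nothing is freed.
Nodes removed: 0

0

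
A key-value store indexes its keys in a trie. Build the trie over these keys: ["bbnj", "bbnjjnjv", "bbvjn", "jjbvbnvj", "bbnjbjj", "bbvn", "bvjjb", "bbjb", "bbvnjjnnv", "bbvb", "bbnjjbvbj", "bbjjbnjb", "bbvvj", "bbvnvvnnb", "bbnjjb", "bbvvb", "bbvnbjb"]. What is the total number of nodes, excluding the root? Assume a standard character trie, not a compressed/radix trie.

Insert word by word; a character creates a node only if that edge doesn't already exist:
  "bbnj" → 4 new (b, b, n, j)
  "bbnjjnjv" → prefix "bbnj" already present; 4 new (j, n, j, v)
  "bbvjn" → prefix "bb" already present; 3 new (v, j, n)
  "jjbvbnvj" → 8 new (j, j, b, v, b, n, v, j)
  "bbnjbjj" → prefix "bbnj" already present; 3 new (b, j, j)
  "bbvn" → prefix "bbv" already present; 1 new (n)
  "bvjjb" → prefix "b" already present; 4 new (v, j, j, b)
  "bbjb" → prefix "bb" already present; 2 new (j, b)
  "bbvnjjnnv" → prefix "bbvn" already present; 5 new (j, j, n, n, v)
  "bbvb" → prefix "bbv" already present; 1 new (b)
  "bbnjjbvbj" → prefix "bbnjj" already present; 4 new (b, v, b, j)
  "bbjjbnjb" → prefix "bbj" already present; 5 new (j, b, n, j, b)
  "bbvvj" → prefix "bbv" already present; 2 new (v, j)
  "bbvnvvnnb" → prefix "bbvn" already present; 5 new (v, v, n, n, b)
  "bbnjjb" → prefix "bbnjjb" already present; 0 new (none)
  "bbvvb" → prefix "bbvv" already present; 1 new (b)
  "bbvnbjb" → prefix "bbvn" already present; 3 new (b, j, b)
Total nodes = 4 + 4 + 3 + 8 + 3 + 1 + 4 + 2 + 5 + 1 + 4 + 5 + 2 + 5 + 0 + 1 + 3 = 55

55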